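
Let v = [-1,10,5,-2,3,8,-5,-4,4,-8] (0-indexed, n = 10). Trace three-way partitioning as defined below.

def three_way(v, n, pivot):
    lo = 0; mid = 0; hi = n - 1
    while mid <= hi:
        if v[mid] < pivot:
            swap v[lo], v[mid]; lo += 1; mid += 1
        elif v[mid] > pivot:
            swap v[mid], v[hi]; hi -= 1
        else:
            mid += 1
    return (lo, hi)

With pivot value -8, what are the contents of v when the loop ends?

[-8,5,-2,3,8,-5,-4,4,10,-1]

lo=0 mid=0 hi=9
-1>-8: swap(0,9), hi=8 ⇒ [-8,10,5,-2,3,8,-5,-4,4,-1]
-8=-8: mid=1
10>-8: swap(1,8), hi=7 ⇒ [-8,4,5,-2,3,8,-5,-4,10,-1]
4>-8: swap(1,7), hi=6 ⇒ [-8,-4,5,-2,3,8,-5,4,10,-1]
-4>-8: swap(1,6), hi=5 ⇒ [-8,-5,5,-2,3,8,-4,4,10,-1]
-5>-8: swap(1,5), hi=4 ⇒ [-8,8,5,-2,3,-5,-4,4,10,-1]
8>-8: swap(1,4), hi=3 ⇒ [-8,3,5,-2,8,-5,-4,4,10,-1]
3>-8: swap(1,3), hi=2 ⇒ [-8,-2,5,3,8,-5,-4,4,10,-1]
-2>-8: swap(1,2), hi=1 ⇒ [-8,5,-2,3,8,-5,-4,4,10,-1]
5>-8: swap(1,1), hi=0 ⇒ [-8,5,-2,3,8,-5,-4,4,10,-1]
done. lo=0 hi=0; v=[-8,5,-2,3,8,-5,-4,4,10,-1]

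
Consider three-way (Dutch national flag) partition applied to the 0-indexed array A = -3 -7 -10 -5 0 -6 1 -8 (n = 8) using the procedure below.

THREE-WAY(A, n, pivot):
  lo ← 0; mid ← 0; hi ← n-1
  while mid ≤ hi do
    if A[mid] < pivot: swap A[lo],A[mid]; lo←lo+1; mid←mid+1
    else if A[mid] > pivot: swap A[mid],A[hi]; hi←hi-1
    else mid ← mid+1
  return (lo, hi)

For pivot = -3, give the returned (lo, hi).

(5, 5)

lo=0 mid=0 hi=7
-3=-3: mid=1
-7<-3: swap(0,1), lo=1 mid=2 ⇒ -7 -3 -10 -5 0 -6 1 -8
-10<-3: swap(1,2), lo=2 mid=3 ⇒ -7 -10 -3 -5 0 -6 1 -8
-5<-3: swap(2,3), lo=3 mid=4 ⇒ -7 -10 -5 -3 0 -6 1 -8
0>-3: swap(4,7), hi=6 ⇒ -7 -10 -5 -3 -8 -6 1 0
-8<-3: swap(3,4), lo=4 mid=5 ⇒ -7 -10 -5 -8 -3 -6 1 0
-6<-3: swap(4,5), lo=5 mid=6 ⇒ -7 -10 -5 -8 -6 -3 1 0
1>-3: swap(6,6), hi=5 ⇒ -7 -10 -5 -8 -6 -3 1 0
done. lo=5 hi=5; A=-7 -10 -5 -8 -6 -3 1 0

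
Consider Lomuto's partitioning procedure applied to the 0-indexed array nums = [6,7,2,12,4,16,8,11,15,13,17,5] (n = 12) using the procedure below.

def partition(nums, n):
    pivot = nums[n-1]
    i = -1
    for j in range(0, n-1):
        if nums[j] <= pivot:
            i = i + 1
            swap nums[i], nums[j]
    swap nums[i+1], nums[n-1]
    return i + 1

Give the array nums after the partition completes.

pivot = nums[11] = 5; i = -1
j=0: nums[0]=6 > 5 → no swap
j=1: nums[1]=7 > 5 → no swap
j=2: nums[2]=2 ≤ 5 → i=0, swap nums[0],nums[2] → [2,7,6,12,4,16,8,11,15,13,17,5]
j=3: nums[3]=12 > 5 → no swap
j=4: nums[4]=4 ≤ 5 → i=1, swap nums[1],nums[4] → [2,4,6,12,7,16,8,11,15,13,17,5]
j=5: nums[5]=16 > 5 → no swap
j=6: nums[6]=8 > 5 → no swap
j=7: nums[7]=11 > 5 → no swap
j=8: nums[8]=15 > 5 → no swap
j=9: nums[9]=13 > 5 → no swap
j=10: nums[10]=17 > 5 → no swap
final swap nums[2],nums[11] → [2,4,5,12,7,16,8,11,15,13,17,6]; return 2

[2,4,5,12,7,16,8,11,15,13,17,6]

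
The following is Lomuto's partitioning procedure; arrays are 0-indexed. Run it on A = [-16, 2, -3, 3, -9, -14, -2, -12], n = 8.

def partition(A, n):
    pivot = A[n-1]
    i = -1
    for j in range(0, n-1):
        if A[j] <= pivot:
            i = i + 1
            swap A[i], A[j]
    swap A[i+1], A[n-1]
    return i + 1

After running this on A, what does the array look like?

pivot = A[7] = -12; i = -1
j=0: A[0]=-16 ≤ -12 → i=0, swap A[0],A[0] (no change) → [-16, 2, -3, 3, -9, -14, -2, -12]
j=1: A[1]=2 > -12 → no swap
j=2: A[2]=-3 > -12 → no swap
j=3: A[3]=3 > -12 → no swap
j=4: A[4]=-9 > -12 → no swap
j=5: A[5]=-14 ≤ -12 → i=1, swap A[1],A[5] → [-16, -14, -3, 3, -9, 2, -2, -12]
j=6: A[6]=-2 > -12 → no swap
final swap A[2],A[7] → [-16, -14, -12, 3, -9, 2, -2, -3]; return 2

[-16, -14, -12, 3, -9, 2, -2, -3]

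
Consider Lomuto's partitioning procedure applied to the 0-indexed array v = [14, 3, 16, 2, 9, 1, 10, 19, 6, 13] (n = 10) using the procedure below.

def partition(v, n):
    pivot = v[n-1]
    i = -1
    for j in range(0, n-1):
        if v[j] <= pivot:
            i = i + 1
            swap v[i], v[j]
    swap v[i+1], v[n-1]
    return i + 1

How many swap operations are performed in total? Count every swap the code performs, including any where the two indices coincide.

pivot=13, i=-1
j=0: 14>13, skip
j=1: 3≤13, i=0, swap(0,1) ⇒ [3, 14, 16, 2, 9, 1, 10, 19, 6, 13]
j=2: 16>13, skip
j=3: 2≤13, i=1, swap(1,3) ⇒ [3, 2, 16, 14, 9, 1, 10, 19, 6, 13]
j=4: 9≤13, i=2, swap(2,4) ⇒ [3, 2, 9, 14, 16, 1, 10, 19, 6, 13]
j=5: 1≤13, i=3, swap(3,5) ⇒ [3, 2, 9, 1, 16, 14, 10, 19, 6, 13]
j=6: 10≤13, i=4, swap(4,6) ⇒ [3, 2, 9, 1, 10, 14, 16, 19, 6, 13]
j=7: 19>13, skip
j=8: 6≤13, i=5, swap(5,8) ⇒ [3, 2, 9, 1, 10, 6, 16, 19, 14, 13]
swap(6,9) ⇒ [3, 2, 9, 1, 10, 6, 13, 19, 14, 16]; return 6

7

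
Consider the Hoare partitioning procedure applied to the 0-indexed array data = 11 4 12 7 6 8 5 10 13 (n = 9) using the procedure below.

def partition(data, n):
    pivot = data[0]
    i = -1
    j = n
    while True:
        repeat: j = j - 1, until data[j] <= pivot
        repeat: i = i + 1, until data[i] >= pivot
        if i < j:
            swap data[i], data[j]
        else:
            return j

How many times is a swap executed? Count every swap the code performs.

2

pivot = data[0] = 11; i = -1, j = 9
j→7 (data[7]=10≤11), i→0 (data[0]=11≥11); i<j, swap → 10 4 12 7 6 8 5 11 13
j→6 (data[6]=5≤11), i→2 (data[2]=12≥11); i<j, swap → 10 4 5 7 6 8 12 11 13
j→5, i→6; i≥j, return j=5. data = 10 4 5 7 6 8 12 11 13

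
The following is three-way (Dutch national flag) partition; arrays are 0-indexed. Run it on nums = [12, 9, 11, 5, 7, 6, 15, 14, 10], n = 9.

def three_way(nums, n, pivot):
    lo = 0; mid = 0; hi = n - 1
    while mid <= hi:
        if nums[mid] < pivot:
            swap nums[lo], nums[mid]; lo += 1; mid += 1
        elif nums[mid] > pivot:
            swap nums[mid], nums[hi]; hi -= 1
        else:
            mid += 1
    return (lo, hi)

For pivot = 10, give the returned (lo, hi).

pivot = 10; lo=0, mid=0, hi=8
nums[mid]=12>10: swap nums[0],nums[8]; hi=7 → [10, 9, 11, 5, 7, 6, 15, 14, 12]
nums[mid]=10=10: mid=1
nums[mid]=9<10: swap nums[0],nums[1]; lo=1,mid=2 → [9, 10, 11, 5, 7, 6, 15, 14, 12]
nums[mid]=11>10: swap nums[2],nums[7]; hi=6 → [9, 10, 14, 5, 7, 6, 15, 11, 12]
nums[mid]=14>10: swap nums[2],nums[6]; hi=5 → [9, 10, 15, 5, 7, 6, 14, 11, 12]
nums[mid]=15>10: swap nums[2],nums[5]; hi=4 → [9, 10, 6, 5, 7, 15, 14, 11, 12]
nums[mid]=6<10: swap nums[1],nums[2]; lo=2,mid=3 → [9, 6, 10, 5, 7, 15, 14, 11, 12]
nums[mid]=5<10: swap nums[2],nums[3]; lo=3,mid=4 → [9, 6, 5, 10, 7, 15, 14, 11, 12]
nums[mid]=7<10: swap nums[3],nums[4]; lo=4,mid=5 → [9, 6, 5, 7, 10, 15, 14, 11, 12]
end: lo=4, hi=4; nums = [9, 6, 5, 7, 10, 15, 14, 11, 12]

(4, 4)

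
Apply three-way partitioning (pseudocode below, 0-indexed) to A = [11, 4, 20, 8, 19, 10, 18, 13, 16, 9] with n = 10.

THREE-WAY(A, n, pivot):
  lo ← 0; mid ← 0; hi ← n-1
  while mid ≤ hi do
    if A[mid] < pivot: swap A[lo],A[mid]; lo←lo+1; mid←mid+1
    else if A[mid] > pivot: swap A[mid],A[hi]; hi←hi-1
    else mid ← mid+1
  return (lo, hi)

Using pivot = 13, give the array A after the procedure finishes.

lo=0 mid=0 hi=9
11<13: swap(0,0), lo=1 mid=1 ⇒ [11, 4, 20, 8, 19, 10, 18, 13, 16, 9]
4<13: swap(1,1), lo=2 mid=2 ⇒ [11, 4, 20, 8, 19, 10, 18, 13, 16, 9]
20>13: swap(2,9), hi=8 ⇒ [11, 4, 9, 8, 19, 10, 18, 13, 16, 20]
9<13: swap(2,2), lo=3 mid=3 ⇒ [11, 4, 9, 8, 19, 10, 18, 13, 16, 20]
8<13: swap(3,3), lo=4 mid=4 ⇒ [11, 4, 9, 8, 19, 10, 18, 13, 16, 20]
19>13: swap(4,8), hi=7 ⇒ [11, 4, 9, 8, 16, 10, 18, 13, 19, 20]
16>13: swap(4,7), hi=6 ⇒ [11, 4, 9, 8, 13, 10, 18, 16, 19, 20]
13=13: mid=5
10<13: swap(4,5), lo=5 mid=6 ⇒ [11, 4, 9, 8, 10, 13, 18, 16, 19, 20]
18>13: swap(6,6), hi=5 ⇒ [11, 4, 9, 8, 10, 13, 18, 16, 19, 20]
done. lo=5 hi=5; A=[11, 4, 9, 8, 10, 13, 18, 16, 19, 20]

[11, 4, 9, 8, 10, 13, 18, 16, 19, 20]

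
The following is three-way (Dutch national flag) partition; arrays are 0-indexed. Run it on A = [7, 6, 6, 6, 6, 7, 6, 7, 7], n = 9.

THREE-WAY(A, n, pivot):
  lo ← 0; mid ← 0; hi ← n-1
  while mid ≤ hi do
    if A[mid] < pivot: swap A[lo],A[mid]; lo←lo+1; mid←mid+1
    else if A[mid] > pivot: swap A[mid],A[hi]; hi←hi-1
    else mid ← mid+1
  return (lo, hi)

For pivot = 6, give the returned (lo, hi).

lo=0 mid=0 hi=8
7>6: swap(0,8), hi=7 ⇒ [7, 6, 6, 6, 6, 7, 6, 7, 7]
7>6: swap(0,7), hi=6 ⇒ [7, 6, 6, 6, 6, 7, 6, 7, 7]
7>6: swap(0,6), hi=5 ⇒ [6, 6, 6, 6, 6, 7, 7, 7, 7]
6=6: mid=1
6=6: mid=2
6=6: mid=3
6=6: mid=4
6=6: mid=5
7>6: swap(5,5), hi=4 ⇒ [6, 6, 6, 6, 6, 7, 7, 7, 7]
done. lo=0 hi=4; A=[6, 6, 6, 6, 6, 7, 7, 7, 7]

(0, 4)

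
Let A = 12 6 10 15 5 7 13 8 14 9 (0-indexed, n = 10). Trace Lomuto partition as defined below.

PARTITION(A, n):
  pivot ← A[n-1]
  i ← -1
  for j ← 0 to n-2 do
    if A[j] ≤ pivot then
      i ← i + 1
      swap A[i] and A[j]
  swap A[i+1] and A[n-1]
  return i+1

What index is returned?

pivot = A[9] = 9; i = -1
j=0: A[0]=12 > 9 → no swap
j=1: A[1]=6 ≤ 9 → i=0, swap A[0],A[1] → 6 12 10 15 5 7 13 8 14 9
j=2: A[2]=10 > 9 → no swap
j=3: A[3]=15 > 9 → no swap
j=4: A[4]=5 ≤ 9 → i=1, swap A[1],A[4] → 6 5 10 15 12 7 13 8 14 9
j=5: A[5]=7 ≤ 9 → i=2, swap A[2],A[5] → 6 5 7 15 12 10 13 8 14 9
j=6: A[6]=13 > 9 → no swap
j=7: A[7]=8 ≤ 9 → i=3, swap A[3],A[7] → 6 5 7 8 12 10 13 15 14 9
j=8: A[8]=14 > 9 → no swap
final swap A[4],A[9] → 6 5 7 8 9 10 13 15 14 12; return 4

4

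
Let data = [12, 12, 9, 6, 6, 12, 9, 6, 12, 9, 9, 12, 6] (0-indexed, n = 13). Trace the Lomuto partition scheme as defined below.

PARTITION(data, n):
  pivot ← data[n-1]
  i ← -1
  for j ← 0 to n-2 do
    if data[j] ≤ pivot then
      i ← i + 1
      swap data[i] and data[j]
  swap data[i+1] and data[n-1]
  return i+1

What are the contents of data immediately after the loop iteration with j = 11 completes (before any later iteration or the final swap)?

pivot = data[12] = 6; i = -1
j=0: data[0]=12 > 6 → no swap
j=1: data[1]=12 > 6 → no swap
j=2: data[2]=9 > 6 → no swap
j=3: data[3]=6 ≤ 6 → i=0, swap data[0],data[3] → [6, 12, 9, 12, 6, 12, 9, 6, 12, 9, 9, 12, 6]
j=4: data[4]=6 ≤ 6 → i=1, swap data[1],data[4] → [6, 6, 9, 12, 12, 12, 9, 6, 12, 9, 9, 12, 6]
j=5: data[5]=12 > 6 → no swap
j=6: data[6]=9 > 6 → no swap
j=7: data[7]=6 ≤ 6 → i=2, swap data[2],data[7] → [6, 6, 6, 12, 12, 12, 9, 9, 12, 9, 9, 12, 6]
j=8: data[8]=12 > 6 → no swap
j=9: data[9]=9 > 6 → no swap
j=10: data[10]=9 > 6 → no swap
j=11: data[11]=12 > 6 → no swap
(after j=11) data = [6, 6, 6, 12, 12, 12, 9, 9, 12, 9, 9, 12, 6]

[6, 6, 6, 12, 12, 12, 9, 9, 12, 9, 9, 12, 6]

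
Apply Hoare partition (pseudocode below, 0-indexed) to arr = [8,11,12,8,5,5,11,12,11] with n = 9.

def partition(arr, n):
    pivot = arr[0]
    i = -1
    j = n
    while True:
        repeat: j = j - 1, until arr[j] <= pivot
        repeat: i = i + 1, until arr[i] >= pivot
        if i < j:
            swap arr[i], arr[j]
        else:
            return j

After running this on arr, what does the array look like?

pivot = arr[0] = 8; i = -1, j = 9
j→5 (arr[5]=5≤8), i→0 (arr[0]=8≥8); i<j, swap → [5,11,12,8,5,8,11,12,11]
j→4 (arr[4]=5≤8), i→1 (arr[1]=11≥8); i<j, swap → [5,5,12,8,11,8,11,12,11]
j→3 (arr[3]=8≤8), i→2 (arr[2]=12≥8); i<j, swap → [5,5,8,12,11,8,11,12,11]
j→2, i→3; i≥j, return j=2. arr = [5,5,8,12,11,8,11,12,11]

[5,5,8,12,11,8,11,12,11]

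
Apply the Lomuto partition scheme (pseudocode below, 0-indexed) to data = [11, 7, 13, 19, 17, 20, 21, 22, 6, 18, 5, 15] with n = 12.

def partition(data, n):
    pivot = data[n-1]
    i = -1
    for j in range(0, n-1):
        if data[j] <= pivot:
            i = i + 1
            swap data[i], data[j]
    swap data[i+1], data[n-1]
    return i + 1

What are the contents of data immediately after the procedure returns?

pivot = data[11] = 15; i = -1
j=0: data[0]=11 ≤ 15 → i=0, swap data[0],data[0] (no change) → [11, 7, 13, 19, 17, 20, 21, 22, 6, 18, 5, 15]
j=1: data[1]=7 ≤ 15 → i=1, swap data[1],data[1] (no change) → [11, 7, 13, 19, 17, 20, 21, 22, 6, 18, 5, 15]
j=2: data[2]=13 ≤ 15 → i=2, swap data[2],data[2] (no change) → [11, 7, 13, 19, 17, 20, 21, 22, 6, 18, 5, 15]
j=3: data[3]=19 > 15 → no swap
j=4: data[4]=17 > 15 → no swap
j=5: data[5]=20 > 15 → no swap
j=6: data[6]=21 > 15 → no swap
j=7: data[7]=22 > 15 → no swap
j=8: data[8]=6 ≤ 15 → i=3, swap data[3],data[8] → [11, 7, 13, 6, 17, 20, 21, 22, 19, 18, 5, 15]
j=9: data[9]=18 > 15 → no swap
j=10: data[10]=5 ≤ 15 → i=4, swap data[4],data[10] → [11, 7, 13, 6, 5, 20, 21, 22, 19, 18, 17, 15]
final swap data[5],data[11] → [11, 7, 13, 6, 5, 15, 21, 22, 19, 18, 17, 20]; return 5

[11, 7, 13, 6, 5, 15, 21, 22, 19, 18, 17, 20]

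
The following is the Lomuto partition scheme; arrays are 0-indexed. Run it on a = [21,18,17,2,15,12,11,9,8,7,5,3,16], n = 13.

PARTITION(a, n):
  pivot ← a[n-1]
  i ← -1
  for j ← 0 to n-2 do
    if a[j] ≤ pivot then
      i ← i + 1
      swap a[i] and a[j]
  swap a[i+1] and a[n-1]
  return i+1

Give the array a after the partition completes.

pivot=16, i=-1
j=0: 21>16, skip
j=1: 18>16, skip
j=2: 17>16, skip
j=3: 2≤16, i=0, swap(0,3) ⇒ [2,18,17,21,15,12,11,9,8,7,5,3,16]
j=4: 15≤16, i=1, swap(1,4) ⇒ [2,15,17,21,18,12,11,9,8,7,5,3,16]
j=5: 12≤16, i=2, swap(2,5) ⇒ [2,15,12,21,18,17,11,9,8,7,5,3,16]
j=6: 11≤16, i=3, swap(3,6) ⇒ [2,15,12,11,18,17,21,9,8,7,5,3,16]
j=7: 9≤16, i=4, swap(4,7) ⇒ [2,15,12,11,9,17,21,18,8,7,5,3,16]
j=8: 8≤16, i=5, swap(5,8) ⇒ [2,15,12,11,9,8,21,18,17,7,5,3,16]
j=9: 7≤16, i=6, swap(6,9) ⇒ [2,15,12,11,9,8,7,18,17,21,5,3,16]
j=10: 5≤16, i=7, swap(7,10) ⇒ [2,15,12,11,9,8,7,5,17,21,18,3,16]
j=11: 3≤16, i=8, swap(8,11) ⇒ [2,15,12,11,9,8,7,5,3,21,18,17,16]
swap(9,12) ⇒ [2,15,12,11,9,8,7,5,3,16,18,17,21]; return 9

[2,15,12,11,9,8,7,5,3,16,18,17,21]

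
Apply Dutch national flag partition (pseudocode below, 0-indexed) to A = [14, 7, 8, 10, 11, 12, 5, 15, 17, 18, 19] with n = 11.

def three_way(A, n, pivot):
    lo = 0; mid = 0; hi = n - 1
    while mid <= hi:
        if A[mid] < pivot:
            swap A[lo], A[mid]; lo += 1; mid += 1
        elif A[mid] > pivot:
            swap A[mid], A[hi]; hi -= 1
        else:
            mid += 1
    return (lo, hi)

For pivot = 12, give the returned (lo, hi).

lo=0 mid=0 hi=10
14>12: swap(0,10), hi=9 ⇒ [19, 7, 8, 10, 11, 12, 5, 15, 17, 18, 14]
19>12: swap(0,9), hi=8 ⇒ [18, 7, 8, 10, 11, 12, 5, 15, 17, 19, 14]
18>12: swap(0,8), hi=7 ⇒ [17, 7, 8, 10, 11, 12, 5, 15, 18, 19, 14]
17>12: swap(0,7), hi=6 ⇒ [15, 7, 8, 10, 11, 12, 5, 17, 18, 19, 14]
15>12: swap(0,6), hi=5 ⇒ [5, 7, 8, 10, 11, 12, 15, 17, 18, 19, 14]
5<12: swap(0,0), lo=1 mid=1 ⇒ [5, 7, 8, 10, 11, 12, 15, 17, 18, 19, 14]
7<12: swap(1,1), lo=2 mid=2 ⇒ [5, 7, 8, 10, 11, 12, 15, 17, 18, 19, 14]
8<12: swap(2,2), lo=3 mid=3 ⇒ [5, 7, 8, 10, 11, 12, 15, 17, 18, 19, 14]
10<12: swap(3,3), lo=4 mid=4 ⇒ [5, 7, 8, 10, 11, 12, 15, 17, 18, 19, 14]
11<12: swap(4,4), lo=5 mid=5 ⇒ [5, 7, 8, 10, 11, 12, 15, 17, 18, 19, 14]
12=12: mid=6
done. lo=5 hi=5; A=[5, 7, 8, 10, 11, 12, 15, 17, 18, 19, 14]

(5, 5)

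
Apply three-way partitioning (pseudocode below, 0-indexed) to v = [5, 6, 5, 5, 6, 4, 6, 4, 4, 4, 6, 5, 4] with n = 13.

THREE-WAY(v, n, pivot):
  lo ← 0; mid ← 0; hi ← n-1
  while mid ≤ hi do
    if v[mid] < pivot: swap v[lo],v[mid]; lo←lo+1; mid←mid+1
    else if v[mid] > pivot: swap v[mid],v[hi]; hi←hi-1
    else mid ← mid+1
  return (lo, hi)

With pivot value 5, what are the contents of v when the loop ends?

pivot = 5; lo=0, mid=0, hi=12
v[mid]=5=5: mid=1
v[mid]=6>5: swap v[1],v[12]; hi=11 → [5, 4, 5, 5, 6, 4, 6, 4, 4, 4, 6, 5, 6]
v[mid]=4<5: swap v[0],v[1]; lo=1,mid=2 → [4, 5, 5, 5, 6, 4, 6, 4, 4, 4, 6, 5, 6]
v[mid]=5=5: mid=3
v[mid]=5=5: mid=4
v[mid]=6>5: swap v[4],v[11]; hi=10 → [4, 5, 5, 5, 5, 4, 6, 4, 4, 4, 6, 6, 6]
v[mid]=5=5: mid=5
v[mid]=4<5: swap v[1],v[5]; lo=2,mid=6 → [4, 4, 5, 5, 5, 5, 6, 4, 4, 4, 6, 6, 6]
v[mid]=6>5: swap v[6],v[10]; hi=9 → [4, 4, 5, 5, 5, 5, 6, 4, 4, 4, 6, 6, 6]
v[mid]=6>5: swap v[6],v[9]; hi=8 → [4, 4, 5, 5, 5, 5, 4, 4, 4, 6, 6, 6, 6]
v[mid]=4<5: swap v[2],v[6]; lo=3,mid=7 → [4, 4, 4, 5, 5, 5, 5, 4, 4, 6, 6, 6, 6]
v[mid]=4<5: swap v[3],v[7]; lo=4,mid=8 → [4, 4, 4, 4, 5, 5, 5, 5, 4, 6, 6, 6, 6]
v[mid]=4<5: swap v[4],v[8]; lo=5,mid=9 → [4, 4, 4, 4, 4, 5, 5, 5, 5, 6, 6, 6, 6]
end: lo=5, hi=8; v = [4, 4, 4, 4, 4, 5, 5, 5, 5, 6, 6, 6, 6]

[4, 4, 4, 4, 4, 5, 5, 5, 5, 6, 6, 6, 6]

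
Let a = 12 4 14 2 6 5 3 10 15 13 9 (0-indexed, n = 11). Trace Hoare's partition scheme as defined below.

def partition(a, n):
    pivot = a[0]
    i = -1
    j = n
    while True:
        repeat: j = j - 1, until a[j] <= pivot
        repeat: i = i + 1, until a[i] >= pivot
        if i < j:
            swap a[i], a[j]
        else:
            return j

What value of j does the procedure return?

pivot=12
j stops at 10 (9), i stops at 0 (12); swap ⇒ 9 4 14 2 6 5 3 10 15 13 12
j stops at 7 (10), i stops at 2 (14); swap ⇒ 9 4 10 2 6 5 3 14 15 13 12
j stops at 6, i stops at 7; i≥j ⇒ return 6. a=9 4 10 2 6 5 3 14 15 13 12

6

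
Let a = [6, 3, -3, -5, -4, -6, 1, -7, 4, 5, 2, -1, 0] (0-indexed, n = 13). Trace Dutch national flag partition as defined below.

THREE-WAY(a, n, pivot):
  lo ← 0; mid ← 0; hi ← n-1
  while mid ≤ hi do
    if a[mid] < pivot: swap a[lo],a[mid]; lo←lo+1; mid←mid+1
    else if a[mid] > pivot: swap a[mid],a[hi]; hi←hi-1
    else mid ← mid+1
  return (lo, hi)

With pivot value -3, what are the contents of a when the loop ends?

pivot = -3; lo=0, mid=0, hi=12
a[mid]=6>-3: swap a[0],a[12]; hi=11 → [0, 3, -3, -5, -4, -6, 1, -7, 4, 5, 2, -1, 6]
a[mid]=0>-3: swap a[0],a[11]; hi=10 → [-1, 3, -3, -5, -4, -6, 1, -7, 4, 5, 2, 0, 6]
a[mid]=-1>-3: swap a[0],a[10]; hi=9 → [2, 3, -3, -5, -4, -6, 1, -7, 4, 5, -1, 0, 6]
a[mid]=2>-3: swap a[0],a[9]; hi=8 → [5, 3, -3, -5, -4, -6, 1, -7, 4, 2, -1, 0, 6]
a[mid]=5>-3: swap a[0],a[8]; hi=7 → [4, 3, -3, -5, -4, -6, 1, -7, 5, 2, -1, 0, 6]
a[mid]=4>-3: swap a[0],a[7]; hi=6 → [-7, 3, -3, -5, -4, -6, 1, 4, 5, 2, -1, 0, 6]
a[mid]=-7<-3: swap a[0],a[0]; lo=1,mid=1 → [-7, 3, -3, -5, -4, -6, 1, 4, 5, 2, -1, 0, 6]
a[mid]=3>-3: swap a[1],a[6]; hi=5 → [-7, 1, -3, -5, -4, -6, 3, 4, 5, 2, -1, 0, 6]
a[mid]=1>-3: swap a[1],a[5]; hi=4 → [-7, -6, -3, -5, -4, 1, 3, 4, 5, 2, -1, 0, 6]
a[mid]=-6<-3: swap a[1],a[1]; lo=2,mid=2 → [-7, -6, -3, -5, -4, 1, 3, 4, 5, 2, -1, 0, 6]
a[mid]=-3=-3: mid=3
a[mid]=-5<-3: swap a[2],a[3]; lo=3,mid=4 → [-7, -6, -5, -3, -4, 1, 3, 4, 5, 2, -1, 0, 6]
a[mid]=-4<-3: swap a[3],a[4]; lo=4,mid=5 → [-7, -6, -5, -4, -3, 1, 3, 4, 5, 2, -1, 0, 6]
end: lo=4, hi=4; a = [-7, -6, -5, -4, -3, 1, 3, 4, 5, 2, -1, 0, 6]

[-7, -6, -5, -4, -3, 1, 3, 4, 5, 2, -1, 0, 6]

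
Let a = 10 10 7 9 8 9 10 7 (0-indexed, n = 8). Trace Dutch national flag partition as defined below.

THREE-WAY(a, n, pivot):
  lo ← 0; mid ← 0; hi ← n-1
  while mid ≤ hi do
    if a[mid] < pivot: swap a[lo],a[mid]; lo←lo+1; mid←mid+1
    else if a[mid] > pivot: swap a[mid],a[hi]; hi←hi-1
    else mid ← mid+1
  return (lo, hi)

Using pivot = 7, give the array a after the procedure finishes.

lo=0 mid=0 hi=7
10>7: swap(0,7), hi=6 ⇒ 7 10 7 9 8 9 10 10
7=7: mid=1
10>7: swap(1,6), hi=5 ⇒ 7 10 7 9 8 9 10 10
10>7: swap(1,5), hi=4 ⇒ 7 9 7 9 8 10 10 10
9>7: swap(1,4), hi=3 ⇒ 7 8 7 9 9 10 10 10
8>7: swap(1,3), hi=2 ⇒ 7 9 7 8 9 10 10 10
9>7: swap(1,2), hi=1 ⇒ 7 7 9 8 9 10 10 10
7=7: mid=2
done. lo=0 hi=1; a=7 7 9 8 9 10 10 10

7 7 9 8 9 10 10 10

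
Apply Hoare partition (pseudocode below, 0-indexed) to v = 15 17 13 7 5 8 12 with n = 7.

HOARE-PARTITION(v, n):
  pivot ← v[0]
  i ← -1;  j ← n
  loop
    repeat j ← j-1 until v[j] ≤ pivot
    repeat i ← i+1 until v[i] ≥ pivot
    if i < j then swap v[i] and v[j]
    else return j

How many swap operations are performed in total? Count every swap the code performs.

pivot=15
j stops at 6 (12), i stops at 0 (15); swap ⇒ 12 17 13 7 5 8 15
j stops at 5 (8), i stops at 1 (17); swap ⇒ 12 8 13 7 5 17 15
j stops at 4, i stops at 5; i≥j ⇒ return 4. v=12 8 13 7 5 17 15

2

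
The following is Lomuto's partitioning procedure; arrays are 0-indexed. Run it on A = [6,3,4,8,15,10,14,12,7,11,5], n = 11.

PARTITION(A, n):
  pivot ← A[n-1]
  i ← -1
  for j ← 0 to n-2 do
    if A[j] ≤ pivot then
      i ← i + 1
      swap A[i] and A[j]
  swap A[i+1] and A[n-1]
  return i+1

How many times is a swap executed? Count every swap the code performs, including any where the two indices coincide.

pivot = A[10] = 5; i = -1
j=0: A[0]=6 > 5 → no swap
j=1: A[1]=3 ≤ 5 → i=0, swap A[0],A[1] → [3,6,4,8,15,10,14,12,7,11,5]
j=2: A[2]=4 ≤ 5 → i=1, swap A[1],A[2] → [3,4,6,8,15,10,14,12,7,11,5]
j=3: A[3]=8 > 5 → no swap
j=4: A[4]=15 > 5 → no swap
j=5: A[5]=10 > 5 → no swap
j=6: A[6]=14 > 5 → no swap
j=7: A[7]=12 > 5 → no swap
j=8: A[8]=7 > 5 → no swap
j=9: A[9]=11 > 5 → no swap
final swap A[2],A[10] → [3,4,5,8,15,10,14,12,7,11,6]; return 2

3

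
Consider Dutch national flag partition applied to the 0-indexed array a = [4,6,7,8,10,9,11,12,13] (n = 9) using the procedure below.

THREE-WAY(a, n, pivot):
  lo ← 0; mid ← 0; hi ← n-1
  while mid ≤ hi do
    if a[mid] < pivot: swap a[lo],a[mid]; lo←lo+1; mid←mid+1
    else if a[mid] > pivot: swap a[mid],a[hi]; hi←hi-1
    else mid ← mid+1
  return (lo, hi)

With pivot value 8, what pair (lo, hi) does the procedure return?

lo=0 mid=0 hi=8
4<8: swap(0,0), lo=1 mid=1 ⇒ [4,6,7,8,10,9,11,12,13]
6<8: swap(1,1), lo=2 mid=2 ⇒ [4,6,7,8,10,9,11,12,13]
7<8: swap(2,2), lo=3 mid=3 ⇒ [4,6,7,8,10,9,11,12,13]
8=8: mid=4
10>8: swap(4,8), hi=7 ⇒ [4,6,7,8,13,9,11,12,10]
13>8: swap(4,7), hi=6 ⇒ [4,6,7,8,12,9,11,13,10]
12>8: swap(4,6), hi=5 ⇒ [4,6,7,8,11,9,12,13,10]
11>8: swap(4,5), hi=4 ⇒ [4,6,7,8,9,11,12,13,10]
9>8: swap(4,4), hi=3 ⇒ [4,6,7,8,9,11,12,13,10]
done. lo=3 hi=3; a=[4,6,7,8,9,11,12,13,10]

(3, 3)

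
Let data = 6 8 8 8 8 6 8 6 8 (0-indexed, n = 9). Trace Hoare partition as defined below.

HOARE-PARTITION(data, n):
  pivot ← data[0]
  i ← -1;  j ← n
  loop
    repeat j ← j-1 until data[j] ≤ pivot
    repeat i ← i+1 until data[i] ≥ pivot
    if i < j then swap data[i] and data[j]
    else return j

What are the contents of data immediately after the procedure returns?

6 6 8 8 8 8 8 6 8

pivot = data[0] = 6; i = -1, j = 9
j→7 (data[7]=6≤6), i→0 (data[0]=6≥6); i<j, swap → 6 8 8 8 8 6 8 6 8
j→5 (data[5]=6≤6), i→1 (data[1]=8≥6); i<j, swap → 6 6 8 8 8 8 8 6 8
j→1, i→2; i≥j, return j=1. data = 6 6 8 8 8 8 8 6 8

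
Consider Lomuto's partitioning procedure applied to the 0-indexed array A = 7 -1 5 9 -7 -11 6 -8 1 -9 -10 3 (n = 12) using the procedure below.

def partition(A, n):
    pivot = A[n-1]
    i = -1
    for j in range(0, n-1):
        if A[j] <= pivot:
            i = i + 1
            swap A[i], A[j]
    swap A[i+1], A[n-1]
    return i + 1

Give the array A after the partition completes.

pivot=3, i=-1
j=0: 7>3, skip
j=1: -1≤3, i=0, swap(0,1) ⇒ -1 7 5 9 -7 -11 6 -8 1 -9 -10 3
j=2: 5>3, skip
j=3: 9>3, skip
j=4: -7≤3, i=1, swap(1,4) ⇒ -1 -7 5 9 7 -11 6 -8 1 -9 -10 3
j=5: -11≤3, i=2, swap(2,5) ⇒ -1 -7 -11 9 7 5 6 -8 1 -9 -10 3
j=6: 6>3, skip
j=7: -8≤3, i=3, swap(3,7) ⇒ -1 -7 -11 -8 7 5 6 9 1 -9 -10 3
j=8: 1≤3, i=4, swap(4,8) ⇒ -1 -7 -11 -8 1 5 6 9 7 -9 -10 3
j=9: -9≤3, i=5, swap(5,9) ⇒ -1 -7 -11 -8 1 -9 6 9 7 5 -10 3
j=10: -10≤3, i=6, swap(6,10) ⇒ -1 -7 -11 -8 1 -9 -10 9 7 5 6 3
swap(7,11) ⇒ -1 -7 -11 -8 1 -9 -10 3 7 5 6 9; return 7

-1 -7 -11 -8 1 -9 -10 3 7 5 6 9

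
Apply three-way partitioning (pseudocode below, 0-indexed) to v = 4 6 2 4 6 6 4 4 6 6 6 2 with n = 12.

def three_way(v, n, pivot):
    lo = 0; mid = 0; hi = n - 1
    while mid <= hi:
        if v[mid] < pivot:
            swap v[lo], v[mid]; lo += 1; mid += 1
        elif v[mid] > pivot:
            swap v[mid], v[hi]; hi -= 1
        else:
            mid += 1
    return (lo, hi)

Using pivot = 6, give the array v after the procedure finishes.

4 2 4 4 4 2 6 6 6 6 6 6

lo=0 mid=0 hi=11
4<6: swap(0,0), lo=1 mid=1 ⇒ 4 6 2 4 6 6 4 4 6 6 6 2
6=6: mid=2
2<6: swap(1,2), lo=2 mid=3 ⇒ 4 2 6 4 6 6 4 4 6 6 6 2
4<6: swap(2,3), lo=3 mid=4 ⇒ 4 2 4 6 6 6 4 4 6 6 6 2
6=6: mid=5
6=6: mid=6
4<6: swap(3,6), lo=4 mid=7 ⇒ 4 2 4 4 6 6 6 4 6 6 6 2
4<6: swap(4,7), lo=5 mid=8 ⇒ 4 2 4 4 4 6 6 6 6 6 6 2
6=6: mid=9
6=6: mid=10
6=6: mid=11
2<6: swap(5,11), lo=6 mid=12 ⇒ 4 2 4 4 4 2 6 6 6 6 6 6
done. lo=6 hi=11; v=4 2 4 4 4 2 6 6 6 6 6 6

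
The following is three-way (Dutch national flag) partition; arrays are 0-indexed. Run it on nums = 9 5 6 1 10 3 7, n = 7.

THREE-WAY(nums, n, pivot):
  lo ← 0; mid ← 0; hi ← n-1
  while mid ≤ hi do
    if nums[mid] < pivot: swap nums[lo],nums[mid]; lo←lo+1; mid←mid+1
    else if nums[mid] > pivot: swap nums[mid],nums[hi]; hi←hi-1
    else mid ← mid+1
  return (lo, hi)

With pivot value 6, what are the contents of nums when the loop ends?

pivot = 6; lo=0, mid=0, hi=6
nums[mid]=9>6: swap nums[0],nums[6]; hi=5 → 7 5 6 1 10 3 9
nums[mid]=7>6: swap nums[0],nums[5]; hi=4 → 3 5 6 1 10 7 9
nums[mid]=3<6: swap nums[0],nums[0]; lo=1,mid=1 → 3 5 6 1 10 7 9
nums[mid]=5<6: swap nums[1],nums[1]; lo=2,mid=2 → 3 5 6 1 10 7 9
nums[mid]=6=6: mid=3
nums[mid]=1<6: swap nums[2],nums[3]; lo=3,mid=4 → 3 5 1 6 10 7 9
nums[mid]=10>6: swap nums[4],nums[4]; hi=3 → 3 5 1 6 10 7 9
end: lo=3, hi=3; nums = 3 5 1 6 10 7 9

3 5 1 6 10 7 9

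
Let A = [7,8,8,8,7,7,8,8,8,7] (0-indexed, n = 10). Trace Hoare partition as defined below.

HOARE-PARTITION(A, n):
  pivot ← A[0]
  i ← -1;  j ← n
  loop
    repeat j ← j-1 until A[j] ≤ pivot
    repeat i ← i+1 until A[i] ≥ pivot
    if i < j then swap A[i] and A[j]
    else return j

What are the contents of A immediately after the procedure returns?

pivot = A[0] = 7; i = -1, j = 10
j→9 (A[9]=7≤7), i→0 (A[0]=7≥7); i<j, swap → [7,8,8,8,7,7,8,8,8,7]
j→5 (A[5]=7≤7), i→1 (A[1]=8≥7); i<j, swap → [7,7,8,8,7,8,8,8,8,7]
j→4 (A[4]=7≤7), i→2 (A[2]=8≥7); i<j, swap → [7,7,7,8,8,8,8,8,8,7]
j→2, i→3; i≥j, return j=2. A = [7,7,7,8,8,8,8,8,8,7]

[7,7,7,8,8,8,8,8,8,7]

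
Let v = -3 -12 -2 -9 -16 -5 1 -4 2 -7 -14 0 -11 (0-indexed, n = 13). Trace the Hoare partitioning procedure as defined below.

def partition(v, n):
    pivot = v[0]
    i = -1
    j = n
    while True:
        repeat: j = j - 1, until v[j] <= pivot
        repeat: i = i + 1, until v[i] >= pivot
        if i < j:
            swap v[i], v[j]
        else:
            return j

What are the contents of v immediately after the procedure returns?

pivot=-3
j stops at 12 (-11), i stops at 0 (-3); swap ⇒ -11 -12 -2 -9 -16 -5 1 -4 2 -7 -14 0 -3
j stops at 10 (-14), i stops at 2 (-2); swap ⇒ -11 -12 -14 -9 -16 -5 1 -4 2 -7 -2 0 -3
j stops at 9 (-7), i stops at 6 (1); swap ⇒ -11 -12 -14 -9 -16 -5 -7 -4 2 1 -2 0 -3
j stops at 7, i stops at 8; i≥j ⇒ return 7. v=-11 -12 -14 -9 -16 -5 -7 -4 2 1 -2 0 -3

-11 -12 -14 -9 -16 -5 -7 -4 2 1 -2 0 -3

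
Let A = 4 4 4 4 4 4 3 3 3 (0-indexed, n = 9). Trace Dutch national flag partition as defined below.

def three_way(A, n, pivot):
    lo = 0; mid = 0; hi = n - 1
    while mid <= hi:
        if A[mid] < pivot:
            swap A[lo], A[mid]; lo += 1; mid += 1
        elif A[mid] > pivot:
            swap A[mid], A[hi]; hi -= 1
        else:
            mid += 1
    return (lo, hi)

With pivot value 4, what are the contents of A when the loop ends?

3 3 3 4 4 4 4 4 4

lo=0 mid=0 hi=8
4=4: mid=1
4=4: mid=2
4=4: mid=3
4=4: mid=4
4=4: mid=5
4=4: mid=6
3<4: swap(0,6), lo=1 mid=7 ⇒ 3 4 4 4 4 4 4 3 3
3<4: swap(1,7), lo=2 mid=8 ⇒ 3 3 4 4 4 4 4 4 3
3<4: swap(2,8), lo=3 mid=9 ⇒ 3 3 3 4 4 4 4 4 4
done. lo=3 hi=8; A=3 3 3 4 4 4 4 4 4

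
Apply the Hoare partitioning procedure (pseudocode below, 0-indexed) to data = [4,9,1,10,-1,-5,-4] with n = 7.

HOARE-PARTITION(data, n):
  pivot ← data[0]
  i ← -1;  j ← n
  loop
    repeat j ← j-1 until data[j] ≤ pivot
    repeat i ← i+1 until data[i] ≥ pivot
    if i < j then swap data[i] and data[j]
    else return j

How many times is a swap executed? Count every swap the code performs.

3

pivot=4
j stops at 6 (-4), i stops at 0 (4); swap ⇒ [-4,9,1,10,-1,-5,4]
j stops at 5 (-5), i stops at 1 (9); swap ⇒ [-4,-5,1,10,-1,9,4]
j stops at 4 (-1), i stops at 3 (10); swap ⇒ [-4,-5,1,-1,10,9,4]
j stops at 3, i stops at 4; i≥j ⇒ return 3. data=[-4,-5,1,-1,10,9,4]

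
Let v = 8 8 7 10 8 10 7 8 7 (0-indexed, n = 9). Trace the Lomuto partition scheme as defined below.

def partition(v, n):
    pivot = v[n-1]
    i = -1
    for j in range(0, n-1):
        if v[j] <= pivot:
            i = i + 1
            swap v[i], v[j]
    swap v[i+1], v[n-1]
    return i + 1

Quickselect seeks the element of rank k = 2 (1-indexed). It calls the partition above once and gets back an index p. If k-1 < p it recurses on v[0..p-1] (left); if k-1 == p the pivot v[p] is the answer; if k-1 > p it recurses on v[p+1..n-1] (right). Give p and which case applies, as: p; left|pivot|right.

2; left

pivot = v[8] = 7; i = -1
j=0: v[0]=8 > 7 → no swap
j=1: v[1]=8 > 7 → no swap
j=2: v[2]=7 ≤ 7 → i=0, swap v[0],v[2] → 7 8 8 10 8 10 7 8 7
j=3: v[3]=10 > 7 → no swap
j=4: v[4]=8 > 7 → no swap
j=5: v[5]=10 > 7 → no swap
j=6: v[6]=7 ≤ 7 → i=1, swap v[1],v[6] → 7 7 8 10 8 10 8 8 7
j=7: v[7]=8 > 7 → no swap
final swap v[2],v[8] → 7 7 7 10 8 10 8 8 8; return 2
p = 2; k-1 = 1 < 2 ⇒ left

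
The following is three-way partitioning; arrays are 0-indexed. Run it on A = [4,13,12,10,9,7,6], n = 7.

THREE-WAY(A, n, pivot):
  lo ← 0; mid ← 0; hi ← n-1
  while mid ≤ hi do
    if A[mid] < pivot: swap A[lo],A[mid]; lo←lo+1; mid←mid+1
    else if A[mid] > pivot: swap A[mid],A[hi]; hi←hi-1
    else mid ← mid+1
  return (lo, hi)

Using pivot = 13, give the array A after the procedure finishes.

lo=0 mid=0 hi=6
4<13: swap(0,0), lo=1 mid=1 ⇒ [4,13,12,10,9,7,6]
13=13: mid=2
12<13: swap(1,2), lo=2 mid=3 ⇒ [4,12,13,10,9,7,6]
10<13: swap(2,3), lo=3 mid=4 ⇒ [4,12,10,13,9,7,6]
9<13: swap(3,4), lo=4 mid=5 ⇒ [4,12,10,9,13,7,6]
7<13: swap(4,5), lo=5 mid=6 ⇒ [4,12,10,9,7,13,6]
6<13: swap(5,6), lo=6 mid=7 ⇒ [4,12,10,9,7,6,13]
done. lo=6 hi=6; A=[4,12,10,9,7,6,13]

[4,12,10,9,7,6,13]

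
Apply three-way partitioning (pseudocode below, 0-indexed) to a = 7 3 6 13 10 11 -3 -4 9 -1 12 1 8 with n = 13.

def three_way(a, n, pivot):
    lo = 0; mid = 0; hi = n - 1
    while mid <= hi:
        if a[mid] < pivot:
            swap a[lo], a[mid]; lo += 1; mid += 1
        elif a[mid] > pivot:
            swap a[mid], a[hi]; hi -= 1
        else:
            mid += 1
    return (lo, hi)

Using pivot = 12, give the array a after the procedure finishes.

lo=0 mid=0 hi=12
7<12: swap(0,0), lo=1 mid=1 ⇒ 7 3 6 13 10 11 -3 -4 9 -1 12 1 8
3<12: swap(1,1), lo=2 mid=2 ⇒ 7 3 6 13 10 11 -3 -4 9 -1 12 1 8
6<12: swap(2,2), lo=3 mid=3 ⇒ 7 3 6 13 10 11 -3 -4 9 -1 12 1 8
13>12: swap(3,12), hi=11 ⇒ 7 3 6 8 10 11 -3 -4 9 -1 12 1 13
8<12: swap(3,3), lo=4 mid=4 ⇒ 7 3 6 8 10 11 -3 -4 9 -1 12 1 13
10<12: swap(4,4), lo=5 mid=5 ⇒ 7 3 6 8 10 11 -3 -4 9 -1 12 1 13
11<12: swap(5,5), lo=6 mid=6 ⇒ 7 3 6 8 10 11 -3 -4 9 -1 12 1 13
-3<12: swap(6,6), lo=7 mid=7 ⇒ 7 3 6 8 10 11 -3 -4 9 -1 12 1 13
-4<12: swap(7,7), lo=8 mid=8 ⇒ 7 3 6 8 10 11 -3 -4 9 -1 12 1 13
9<12: swap(8,8), lo=9 mid=9 ⇒ 7 3 6 8 10 11 -3 -4 9 -1 12 1 13
-1<12: swap(9,9), lo=10 mid=10 ⇒ 7 3 6 8 10 11 -3 -4 9 -1 12 1 13
12=12: mid=11
1<12: swap(10,11), lo=11 mid=12 ⇒ 7 3 6 8 10 11 -3 -4 9 -1 1 12 13
done. lo=11 hi=11; a=7 3 6 8 10 11 -3 -4 9 -1 1 12 13

7 3 6 8 10 11 -3 -4 9 -1 1 12 13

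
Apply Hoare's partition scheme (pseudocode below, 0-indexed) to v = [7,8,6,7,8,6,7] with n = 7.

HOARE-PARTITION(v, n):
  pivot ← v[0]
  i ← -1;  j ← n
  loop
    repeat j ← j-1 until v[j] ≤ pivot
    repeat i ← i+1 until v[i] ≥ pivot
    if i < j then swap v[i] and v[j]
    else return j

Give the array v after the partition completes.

[7,6,6,7,8,8,7]

pivot = v[0] = 7; i = -1, j = 7
j→6 (v[6]=7≤7), i→0 (v[0]=7≥7); i<j, swap → [7,8,6,7,8,6,7]
j→5 (v[5]=6≤7), i→1 (v[1]=8≥7); i<j, swap → [7,6,6,7,8,8,7]
j→3, i→3; i≥j, return j=3. v = [7,6,6,7,8,8,7]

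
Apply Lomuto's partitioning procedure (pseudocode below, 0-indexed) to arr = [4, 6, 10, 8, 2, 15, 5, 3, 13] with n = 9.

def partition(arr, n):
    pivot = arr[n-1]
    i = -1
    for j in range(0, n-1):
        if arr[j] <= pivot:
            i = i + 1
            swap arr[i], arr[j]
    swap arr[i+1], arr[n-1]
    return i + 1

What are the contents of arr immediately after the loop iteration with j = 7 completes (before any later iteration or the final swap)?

[4, 6, 10, 8, 2, 5, 3, 15, 13]

pivot = arr[8] = 13; i = -1
j=0: arr[0]=4 ≤ 13 → i=0, swap arr[0],arr[0] (no change) → [4, 6, 10, 8, 2, 15, 5, 3, 13]
j=1: arr[1]=6 ≤ 13 → i=1, swap arr[1],arr[1] (no change) → [4, 6, 10, 8, 2, 15, 5, 3, 13]
j=2: arr[2]=10 ≤ 13 → i=2, swap arr[2],arr[2] (no change) → [4, 6, 10, 8, 2, 15, 5, 3, 13]
j=3: arr[3]=8 ≤ 13 → i=3, swap arr[3],arr[3] (no change) → [4, 6, 10, 8, 2, 15, 5, 3, 13]
j=4: arr[4]=2 ≤ 13 → i=4, swap arr[4],arr[4] (no change) → [4, 6, 10, 8, 2, 15, 5, 3, 13]
j=5: arr[5]=15 > 13 → no swap
j=6: arr[6]=5 ≤ 13 → i=5, swap arr[5],arr[6] → [4, 6, 10, 8, 2, 5, 15, 3, 13]
j=7: arr[7]=3 ≤ 13 → i=6, swap arr[6],arr[7] → [4, 6, 10, 8, 2, 5, 3, 15, 13]
(after j=7) arr = [4, 6, 10, 8, 2, 5, 3, 15, 13]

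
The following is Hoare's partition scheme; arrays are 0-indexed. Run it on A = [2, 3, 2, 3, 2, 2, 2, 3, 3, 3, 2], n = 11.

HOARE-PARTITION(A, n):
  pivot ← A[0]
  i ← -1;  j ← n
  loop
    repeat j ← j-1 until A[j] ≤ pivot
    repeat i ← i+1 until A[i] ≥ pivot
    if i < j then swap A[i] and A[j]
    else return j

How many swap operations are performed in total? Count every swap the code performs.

pivot = A[0] = 2; i = -1, j = 11
j→10 (A[10]=2≤2), i→0 (A[0]=2≥2); i<j, swap → [2, 3, 2, 3, 2, 2, 2, 3, 3, 3, 2]
j→6 (A[6]=2≤2), i→1 (A[1]=3≥2); i<j, swap → [2, 2, 2, 3, 2, 2, 3, 3, 3, 3, 2]
j→5 (A[5]=2≤2), i→2 (A[2]=2≥2); i<j, swap → [2, 2, 2, 3, 2, 2, 3, 3, 3, 3, 2]
j→4 (A[4]=2≤2), i→3 (A[3]=3≥2); i<j, swap → [2, 2, 2, 2, 3, 2, 3, 3, 3, 3, 2]
j→3, i→4; i≥j, return j=3. A = [2, 2, 2, 2, 3, 2, 3, 3, 3, 3, 2]

4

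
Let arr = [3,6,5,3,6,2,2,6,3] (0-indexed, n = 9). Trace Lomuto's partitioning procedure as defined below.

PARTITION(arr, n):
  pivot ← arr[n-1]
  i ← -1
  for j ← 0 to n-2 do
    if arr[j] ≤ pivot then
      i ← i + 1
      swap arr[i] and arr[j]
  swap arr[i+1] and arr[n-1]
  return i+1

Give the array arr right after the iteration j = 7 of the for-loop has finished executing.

[3,3,2,2,6,5,6,6,3]

pivot = arr[8] = 3; i = -1
j=0: arr[0]=3 ≤ 3 → i=0, swap arr[0],arr[0] (no change) → [3,6,5,3,6,2,2,6,3]
j=1: arr[1]=6 > 3 → no swap
j=2: arr[2]=5 > 3 → no swap
j=3: arr[3]=3 ≤ 3 → i=1, swap arr[1],arr[3] → [3,3,5,6,6,2,2,6,3]
j=4: arr[4]=6 > 3 → no swap
j=5: arr[5]=2 ≤ 3 → i=2, swap arr[2],arr[5] → [3,3,2,6,6,5,2,6,3]
j=6: arr[6]=2 ≤ 3 → i=3, swap arr[3],arr[6] → [3,3,2,2,6,5,6,6,3]
j=7: arr[7]=6 > 3 → no swap
(after j=7) arr = [3,3,2,2,6,5,6,6,3]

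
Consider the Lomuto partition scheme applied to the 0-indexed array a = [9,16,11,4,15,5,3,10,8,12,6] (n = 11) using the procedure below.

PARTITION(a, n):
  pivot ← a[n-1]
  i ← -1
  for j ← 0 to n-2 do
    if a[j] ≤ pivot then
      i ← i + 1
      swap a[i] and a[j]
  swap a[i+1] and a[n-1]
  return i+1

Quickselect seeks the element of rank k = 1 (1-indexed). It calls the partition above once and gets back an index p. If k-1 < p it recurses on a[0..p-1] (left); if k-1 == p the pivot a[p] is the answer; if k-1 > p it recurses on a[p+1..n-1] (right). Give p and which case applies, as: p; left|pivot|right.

3; left

pivot=6, i=-1
j=0: 9>6, skip
j=1: 16>6, skip
j=2: 11>6, skip
j=3: 4≤6, i=0, swap(0,3) ⇒ [4,16,11,9,15,5,3,10,8,12,6]
j=4: 15>6, skip
j=5: 5≤6, i=1, swap(1,5) ⇒ [4,5,11,9,15,16,3,10,8,12,6]
j=6: 3≤6, i=2, swap(2,6) ⇒ [4,5,3,9,15,16,11,10,8,12,6]
j=7: 10>6, skip
j=8: 8>6, skip
j=9: 12>6, skip
swap(3,10) ⇒ [4,5,3,6,15,16,11,10,8,12,9]; return 3
p = 3; k-1 = 0 < 3 ⇒ left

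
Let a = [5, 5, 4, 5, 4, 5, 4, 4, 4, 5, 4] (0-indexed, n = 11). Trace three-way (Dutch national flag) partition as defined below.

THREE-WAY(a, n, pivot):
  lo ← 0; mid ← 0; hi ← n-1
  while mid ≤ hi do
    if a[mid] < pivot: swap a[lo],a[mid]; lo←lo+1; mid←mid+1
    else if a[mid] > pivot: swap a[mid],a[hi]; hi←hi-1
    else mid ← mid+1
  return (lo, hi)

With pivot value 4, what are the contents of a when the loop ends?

lo=0 mid=0 hi=10
5>4: swap(0,10), hi=9 ⇒ [4, 5, 4, 5, 4, 5, 4, 4, 4, 5, 5]
4=4: mid=1
5>4: swap(1,9), hi=8 ⇒ [4, 5, 4, 5, 4, 5, 4, 4, 4, 5, 5]
5>4: swap(1,8), hi=7 ⇒ [4, 4, 4, 5, 4, 5, 4, 4, 5, 5, 5]
4=4: mid=2
4=4: mid=3
5>4: swap(3,7), hi=6 ⇒ [4, 4, 4, 4, 4, 5, 4, 5, 5, 5, 5]
4=4: mid=4
4=4: mid=5
5>4: swap(5,6), hi=5 ⇒ [4, 4, 4, 4, 4, 4, 5, 5, 5, 5, 5]
4=4: mid=6
done. lo=0 hi=5; a=[4, 4, 4, 4, 4, 4, 5, 5, 5, 5, 5]

[4, 4, 4, 4, 4, 4, 5, 5, 5, 5, 5]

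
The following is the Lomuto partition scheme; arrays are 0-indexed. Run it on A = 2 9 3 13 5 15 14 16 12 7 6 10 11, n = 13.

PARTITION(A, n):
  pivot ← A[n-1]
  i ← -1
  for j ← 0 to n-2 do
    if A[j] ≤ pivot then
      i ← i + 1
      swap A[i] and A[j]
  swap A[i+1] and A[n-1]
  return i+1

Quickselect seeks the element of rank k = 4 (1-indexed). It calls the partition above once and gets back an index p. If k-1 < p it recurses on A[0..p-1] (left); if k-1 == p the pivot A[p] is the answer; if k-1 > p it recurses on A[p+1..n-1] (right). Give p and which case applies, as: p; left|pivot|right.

7; left

pivot = A[12] = 11; i = -1
j=0: A[0]=2 ≤ 11 → i=0, swap A[0],A[0] (no change) → 2 9 3 13 5 15 14 16 12 7 6 10 11
j=1: A[1]=9 ≤ 11 → i=1, swap A[1],A[1] (no change) → 2 9 3 13 5 15 14 16 12 7 6 10 11
j=2: A[2]=3 ≤ 11 → i=2, swap A[2],A[2] (no change) → 2 9 3 13 5 15 14 16 12 7 6 10 11
j=3: A[3]=13 > 11 → no swap
j=4: A[4]=5 ≤ 11 → i=3, swap A[3],A[4] → 2 9 3 5 13 15 14 16 12 7 6 10 11
j=5: A[5]=15 > 11 → no swap
j=6: A[6]=14 > 11 → no swap
j=7: A[7]=16 > 11 → no swap
j=8: A[8]=12 > 11 → no swap
j=9: A[9]=7 ≤ 11 → i=4, swap A[4],A[9] → 2 9 3 5 7 15 14 16 12 13 6 10 11
j=10: A[10]=6 ≤ 11 → i=5, swap A[5],A[10] → 2 9 3 5 7 6 14 16 12 13 15 10 11
j=11: A[11]=10 ≤ 11 → i=6, swap A[6],A[11] → 2 9 3 5 7 6 10 16 12 13 15 14 11
final swap A[7],A[12] → 2 9 3 5 7 6 10 11 12 13 15 14 16; return 7
p = 7; k-1 = 3 < 7 ⇒ left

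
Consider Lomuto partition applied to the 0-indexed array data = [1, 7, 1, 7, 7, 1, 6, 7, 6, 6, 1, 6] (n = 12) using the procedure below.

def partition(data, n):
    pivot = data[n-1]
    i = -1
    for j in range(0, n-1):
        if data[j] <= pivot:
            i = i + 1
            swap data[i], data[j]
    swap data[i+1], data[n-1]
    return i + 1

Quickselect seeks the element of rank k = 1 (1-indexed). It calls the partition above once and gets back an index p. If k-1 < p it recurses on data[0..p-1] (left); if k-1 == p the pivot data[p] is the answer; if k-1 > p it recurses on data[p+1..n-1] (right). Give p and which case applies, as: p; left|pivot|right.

7; left

pivot=6, i=-1
j=0: 1≤6, i=0, swap(0,0) ⇒ [1, 7, 1, 7, 7, 1, 6, 7, 6, 6, 1, 6]
j=1: 7>6, skip
j=2: 1≤6, i=1, swap(1,2) ⇒ [1, 1, 7, 7, 7, 1, 6, 7, 6, 6, 1, 6]
j=3: 7>6, skip
j=4: 7>6, skip
j=5: 1≤6, i=2, swap(2,5) ⇒ [1, 1, 1, 7, 7, 7, 6, 7, 6, 6, 1, 6]
j=6: 6≤6, i=3, swap(3,6) ⇒ [1, 1, 1, 6, 7, 7, 7, 7, 6, 6, 1, 6]
j=7: 7>6, skip
j=8: 6≤6, i=4, swap(4,8) ⇒ [1, 1, 1, 6, 6, 7, 7, 7, 7, 6, 1, 6]
j=9: 6≤6, i=5, swap(5,9) ⇒ [1, 1, 1, 6, 6, 6, 7, 7, 7, 7, 1, 6]
j=10: 1≤6, i=6, swap(6,10) ⇒ [1, 1, 1, 6, 6, 6, 1, 7, 7, 7, 7, 6]
swap(7,11) ⇒ [1, 1, 1, 6, 6, 6, 1, 6, 7, 7, 7, 7]; return 7
p = 7; k-1 = 0 < 7 ⇒ left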